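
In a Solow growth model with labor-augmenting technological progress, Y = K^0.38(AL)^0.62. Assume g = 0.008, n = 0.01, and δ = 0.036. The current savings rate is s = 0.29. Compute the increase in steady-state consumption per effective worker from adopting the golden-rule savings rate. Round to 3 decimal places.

n + g + δ = 0.01 + 0.008 + 0.036 = 0.054.
Current steady state (s = 0.29): k* = (0.29/0.054)^(1/0.62) ≈ 15.0462, y* = 15.0462^0.38 ≈ 2.8017, c* = (1−0.29)·2.8017 ≈ 1.9892.
At the golden rule the marginal product of capital equals n+g+δ: 0.38·k^(0.38−1) = 0.054. Solving, k_gold = (0.38/0.054)^(1/0.62) ≈ 23.2679.
y_gold = 23.2679^0.38 ≈ 3.3065, c_gold = y_gold − 0.054·k_gold ≈ 2.0500.
Gain: Δc = 2.0500 − 1.9892 ≈ 0.0608.

Δc ≈ 0.061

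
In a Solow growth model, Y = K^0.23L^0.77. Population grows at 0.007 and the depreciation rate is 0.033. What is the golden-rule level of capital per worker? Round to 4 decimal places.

k_gold ≈ 9.6958

The effective depreciation rate is n + δ = 0.007 + 0.033 = 0.04.
At the golden rule the marginal product of capital equals n+δ: 0.23·k^(0.23−1) = 0.04. Solving, k_gold = (0.23/0.04)^(1/0.77) ≈ 9.6958.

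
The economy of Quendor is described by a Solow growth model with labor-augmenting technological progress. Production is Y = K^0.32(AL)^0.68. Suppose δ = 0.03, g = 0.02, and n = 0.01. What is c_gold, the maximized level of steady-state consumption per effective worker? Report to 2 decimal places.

c_gold ≈ 1.49

Break-even investment rate: n + g + δ = 0.01 + 0.02 + 0.03 = 0.06.
Setting f'(k) = n+g+δ gives 0.32·k^(0.32−1) = 0.06, hence k_gold = (0.32/0.06)^(1/0.68) ≈ 11.7251.
y_gold = 11.7251^0.32 ≈ 2.1985.
c_gold = y_gold − (n+g+δ)·k_gold = 2.1985 − 0.06·11.7251 ≈ 1.4949.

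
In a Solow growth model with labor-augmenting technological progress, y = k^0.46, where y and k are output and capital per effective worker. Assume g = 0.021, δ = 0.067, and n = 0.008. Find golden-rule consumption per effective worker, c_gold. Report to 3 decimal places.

c_gold ≈ 2.051

The effective depreciation rate is n + g + δ = 0.008 + 0.021 + 0.067 = 0.096.
At the golden rule the marginal product of capital equals n+g+δ: 0.46·k^(0.46−1) = 0.096. Solving, k_gold = (0.46/0.096)^(1/0.54) ≈ 18.2037.
y_gold = 18.2037^0.46 ≈ 3.7990.
c_gold = y_gold − (n+g+δ)·k_gold = 3.7990 − 0.096·18.2037 ≈ 2.0515.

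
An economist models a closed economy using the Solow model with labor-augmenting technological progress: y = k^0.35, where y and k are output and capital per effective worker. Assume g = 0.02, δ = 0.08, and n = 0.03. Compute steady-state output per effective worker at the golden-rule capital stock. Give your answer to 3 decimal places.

y_gold ≈ 1.705

Break-even investment rate: n + g + δ = 0.03 + 0.02 + 0.08 = 0.13.
Golden rule sets MPK = n+g+δ: 0.35·k^(0.35−1) = 0.13, so k_gold = (0.35/0.13)^(1/0.65) ≈ 4.5891.
Output: y_gold = k_gold^0.35 = 4.5891^0.35 ≈ 1.7045.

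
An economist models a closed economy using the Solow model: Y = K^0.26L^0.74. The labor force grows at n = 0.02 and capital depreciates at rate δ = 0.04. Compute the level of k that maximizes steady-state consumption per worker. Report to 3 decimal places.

The effective depreciation rate is n + δ = 0.02 + 0.04 = 0.06.
At the golden rule the marginal product of capital equals n+δ: 0.26·k^(0.26−1) = 0.06. Solving, k_gold = (0.26/0.06)^(1/0.74) ≈ 7.2539.

k_gold ≈ 7.254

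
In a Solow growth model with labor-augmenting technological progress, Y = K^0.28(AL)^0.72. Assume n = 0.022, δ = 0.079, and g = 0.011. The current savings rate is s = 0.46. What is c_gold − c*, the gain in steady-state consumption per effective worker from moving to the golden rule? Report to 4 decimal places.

Δc ≈ 0.0928

Break-even investment rate: n + g + δ = 0.022 + 0.011 + 0.079 = 0.112.
Current steady state (s = 0.46): k* = (0.46/0.112)^(1/0.72) ≈ 7.1144, y* = 7.1144^0.28 ≈ 1.7322, c* = (1−0.46)·1.7322 ≈ 0.9354.
Maximizing c = f(k) − (n+g+δ)·k gives f'(k) = n+g+δ, i.e. 0.28·k^(0.28−1) = 0.112, so k_gold = (0.28/0.112)^(1/0.72) ≈ 3.5702.
y_gold = 3.5702^0.28 ≈ 1.4281, c_gold = y_gold − 0.112·k_gold ≈ 1.0282.
Gain: Δc = 1.0282 − 0.9354 ≈ 0.0928.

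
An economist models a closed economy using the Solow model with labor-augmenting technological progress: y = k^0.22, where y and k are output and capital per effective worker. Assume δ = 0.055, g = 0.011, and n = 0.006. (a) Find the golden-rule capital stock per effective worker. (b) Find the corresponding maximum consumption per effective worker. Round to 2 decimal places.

(a) k_gold ≈ 4.19; (b) c_gold ≈ 1.07

Break-even investment rate: n + g + δ = 0.006 + 0.011 + 0.055 = 0.072.
At the golden rule the marginal product of capital equals n+g+δ: 0.22·k^(0.22−1) = 0.072. Solving, k_gold = (0.22/0.072)^(1/0.78) ≈ 4.1871.
y_gold = 4.1871^0.22 ≈ 1.3703; c_gold = y_gold − 0.072·k_gold ≈ 1.0688.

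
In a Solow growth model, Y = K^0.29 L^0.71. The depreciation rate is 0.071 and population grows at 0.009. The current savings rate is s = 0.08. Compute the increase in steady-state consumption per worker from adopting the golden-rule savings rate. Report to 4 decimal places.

The effective depreciation rate is n + δ = 0.009 + 0.071 = 0.08.
Current steady state (s = 0.08): k* = (0.08/0.08)^(1/0.71) ≈ 1.0000, y* = 1.0000^0.29 ≈ 1.0000, c* = (1−0.08)·1.0000 ≈ 0.9200.
Golden rule sets MPK = n+δ: 0.29·k^(0.29−1) = 0.08, so k_gold = (0.29/0.08)^(1/0.71) ≈ 6.1342.
y_gold = 6.1342^0.29 ≈ 1.6922, c_gold = y_gold − 0.08·k_gold ≈ 1.2015.
Gain: Δc = 1.2015 − 0.9200 ≈ 0.2815.

Δc ≈ 0.2815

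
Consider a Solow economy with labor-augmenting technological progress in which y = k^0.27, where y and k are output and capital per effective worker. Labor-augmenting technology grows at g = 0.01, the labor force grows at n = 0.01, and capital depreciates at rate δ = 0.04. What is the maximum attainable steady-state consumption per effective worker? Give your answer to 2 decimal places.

Break-even investment rate: n + g + δ = 0.01 + 0.01 + 0.04 = 0.06.
At the golden rule the marginal product of capital equals n+g+δ: 0.27·k^(0.27−1) = 0.06. Solving, k_gold = (0.27/0.06)^(1/0.73) ≈ 7.8490.
y_gold = 7.8490^0.27 ≈ 1.7442.
c_gold = y_gold − (n+g+δ)·k_gold = 1.7442 − 0.06·7.8490 ≈ 1.2733.

c_gold ≈ 1.27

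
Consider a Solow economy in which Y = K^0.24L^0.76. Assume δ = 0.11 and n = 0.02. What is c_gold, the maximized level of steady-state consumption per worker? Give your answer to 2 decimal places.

c_gold ≈ 0.92

Capital per worker breaks even when investment replaces (n + δ)·k; here n + δ = 0.13.
Golden rule sets MPK = n+δ: 0.24·k^(0.24−1) = 0.13, so k_gold = (0.24/0.13)^(1/0.76) ≈ 2.2405.
y_gold = 2.2405^0.24 ≈ 1.2136.
c_gold = y_gold − (n+δ)·k_gold = 1.2136 − 0.13·2.2405 ≈ 0.9224.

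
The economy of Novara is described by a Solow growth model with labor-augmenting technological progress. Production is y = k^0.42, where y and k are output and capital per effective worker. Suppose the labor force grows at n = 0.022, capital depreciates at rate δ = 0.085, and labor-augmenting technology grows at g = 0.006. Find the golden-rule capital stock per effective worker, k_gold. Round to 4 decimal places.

k_gold ≈ 9.6173

Capital per effective worker breaks even when investment replaces (n + g + δ)·k; here n + g + δ = 0.113.
Setting f'(k) = n+g+δ gives 0.42·k^(0.42−1) = 0.113, hence k_gold = (0.42/0.113)^(1/0.58) ≈ 9.6173.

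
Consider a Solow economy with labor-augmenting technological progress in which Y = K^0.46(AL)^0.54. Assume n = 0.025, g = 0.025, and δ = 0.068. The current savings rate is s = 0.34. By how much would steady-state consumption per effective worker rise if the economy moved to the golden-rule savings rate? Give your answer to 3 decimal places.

Δc ≈ 0.095

n + g + δ = 0.025 + 0.025 + 0.068 = 0.118.
Current steady state (s = 0.34): k* = (0.34/0.118)^(1/0.54) ≈ 7.0975, y* = 7.0975^0.46 ≈ 2.4632, c* = (1−0.34)·2.4632 ≈ 1.6257.
Golden rule sets MPK = n+g+δ: 0.46·k^(0.46−1) = 0.118, so k_gold = (0.46/0.118)^(1/0.54) ≈ 12.4227.
y_gold = 12.4227^0.46 ≈ 3.1867, c_gold = y_gold − 0.118·k_gold ≈ 1.7208.
Gain: Δc = 1.7208 − 1.6257 ≈ 0.0951.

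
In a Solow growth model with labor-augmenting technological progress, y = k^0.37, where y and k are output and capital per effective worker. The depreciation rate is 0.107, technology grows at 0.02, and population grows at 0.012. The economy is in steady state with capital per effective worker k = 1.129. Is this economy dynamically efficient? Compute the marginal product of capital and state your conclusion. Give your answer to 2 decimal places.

dynamically efficient; MPK ≈ 0.34

Capital per effective worker breaks even when investment replaces (n + g + δ)·k; here n + g + δ = 0.139.
MPK = 0.37·k^(0.37−1) = 0.37·1.129^(-0.63) ≈ 0.3428.
MPK > 0.139, so the economy is dynamically efficient (under-saving).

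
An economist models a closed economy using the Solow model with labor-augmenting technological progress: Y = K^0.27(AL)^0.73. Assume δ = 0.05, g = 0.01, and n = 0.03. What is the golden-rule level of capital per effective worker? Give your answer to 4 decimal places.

Break-even investment rate: n + g + δ = 0.03 + 0.01 + 0.05 = 0.09.
At the golden rule the marginal product of capital equals n+g+δ: 0.27·k^(0.27−1) = 0.09. Solving, k_gold = (0.27/0.09)^(1/0.73) ≈ 4.5039.

k_gold ≈ 4.5039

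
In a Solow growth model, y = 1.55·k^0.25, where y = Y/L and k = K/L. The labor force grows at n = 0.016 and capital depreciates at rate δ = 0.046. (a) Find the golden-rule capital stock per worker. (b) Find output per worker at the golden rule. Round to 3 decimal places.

(a) k_gold ≈ 11.513; (b) y_gold ≈ 2.855

n + δ = 0.016 + 0.046 = 0.062.
Maximizing c = f(k) − (n+δ)·k gives f'(k) = n+δ, i.e. 0.25·1.55·k^(0.25−1) = 0.062, so k_gold = (0.25·1.55/0.062)^(1/0.75) ≈ 11.5126.
y_gold = 1.55·11.5126^0.25 ≈ 2.8551.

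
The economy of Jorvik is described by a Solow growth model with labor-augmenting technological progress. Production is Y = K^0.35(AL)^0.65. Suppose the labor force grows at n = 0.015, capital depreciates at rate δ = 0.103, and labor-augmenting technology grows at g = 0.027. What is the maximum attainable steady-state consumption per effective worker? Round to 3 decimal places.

n + g + δ = 0.015 + 0.027 + 0.103 = 0.145.
Setting f'(k) = n+g+δ gives 0.35·k^(0.35−1) = 0.145, hence k_gold = (0.35/0.145)^(1/0.65) ≈ 3.8794.
y_gold = 3.8794^0.35 ≈ 1.6072.
c_gold = y_gold − (n+g+δ)·k_gold = 1.6072 − 0.145·3.8794 ≈ 1.0447.

c_gold ≈ 1.045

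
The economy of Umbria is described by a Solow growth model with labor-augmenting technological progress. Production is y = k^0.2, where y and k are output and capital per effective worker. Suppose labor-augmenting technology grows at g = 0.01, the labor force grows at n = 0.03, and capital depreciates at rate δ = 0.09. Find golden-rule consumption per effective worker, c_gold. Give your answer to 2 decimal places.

c_gold ≈ 0.89

n + g + δ = 0.03 + 0.01 + 0.09 = 0.13.
Maximizing c = f(k) − (n+g+δ)·k gives f'(k) = n+g+δ, i.e. 0.2·k^(0.2−1) = 0.13, so k_gold = (0.2/0.13)^(1/0.8) ≈ 1.7134.
y_gold = 1.7134^0.2 ≈ 1.1137.
c_gold = y_gold − (n+g+δ)·k_gold = 1.1137 − 0.13·1.7134 ≈ 0.8910.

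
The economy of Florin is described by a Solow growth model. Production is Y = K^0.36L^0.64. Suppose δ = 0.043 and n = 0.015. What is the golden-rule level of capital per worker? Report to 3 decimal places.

k_gold ≈ 17.333

Break-even investment rate: n + δ = 0.015 + 0.043 = 0.058.
Setting f'(k) = n+δ gives 0.36·k^(0.36−1) = 0.058, hence k_gold = (0.36/0.058)^(1/0.64) ≈ 17.3327.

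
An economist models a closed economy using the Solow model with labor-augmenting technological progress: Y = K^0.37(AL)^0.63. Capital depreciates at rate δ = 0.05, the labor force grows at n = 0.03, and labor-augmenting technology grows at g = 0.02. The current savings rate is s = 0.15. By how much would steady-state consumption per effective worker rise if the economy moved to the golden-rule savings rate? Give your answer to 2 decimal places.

Δc ≈ 0.28

Break-even investment rate: n + g + δ = 0.03 + 0.02 + 0.05 = 0.1.
Current steady state (s = 0.15): k* = (0.15/0.1)^(1/0.63) ≈ 1.9033, y* = 1.9033^0.37 ≈ 1.2689, c* = (1−0.15)·1.2689 ≈ 1.0785.
Golden rule sets MPK = n+g+δ: 0.37·k^(0.37−1) = 0.1, so k_gold = (0.37/0.1)^(1/0.63) ≈ 7.9782.
y_gold = 7.9782^0.37 ≈ 2.1563, c_gold = y_gold − 0.1·k_gold ≈ 1.3585.
Gain: Δc = 1.3585 − 1.0785 ≈ 0.2799.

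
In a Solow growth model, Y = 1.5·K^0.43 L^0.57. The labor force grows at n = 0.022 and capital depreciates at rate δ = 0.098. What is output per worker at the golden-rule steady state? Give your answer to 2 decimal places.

y_gold ≈ 5.33

Capital per worker breaks even when investment replaces (n + δ)·k; here n + δ = 0.12.
At the golden rule the marginal product of capital equals n+δ: 0.43·1.5·k^(0.43−1) = 0.12. Solving, k_gold = (0.43·1.5/0.12)^(1/0.57) ≈ 19.1146.
Output: y_gold = 1.5·k_gold^0.43 = 1.5·19.1146^0.43 ≈ 5.3343.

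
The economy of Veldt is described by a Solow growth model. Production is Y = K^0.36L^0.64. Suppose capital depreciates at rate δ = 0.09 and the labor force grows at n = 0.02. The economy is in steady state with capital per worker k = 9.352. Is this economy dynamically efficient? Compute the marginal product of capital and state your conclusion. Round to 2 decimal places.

dynamically inefficient; MPK ≈ 0.09

Break-even investment rate: n + δ = 0.02 + 0.09 = 0.11.
MPK = 0.36·k^(0.36−1) = 0.36·9.352^(-0.64) ≈ 0.0861.
MPK < 0.11, so the economy is dynamically inefficient (over-saving).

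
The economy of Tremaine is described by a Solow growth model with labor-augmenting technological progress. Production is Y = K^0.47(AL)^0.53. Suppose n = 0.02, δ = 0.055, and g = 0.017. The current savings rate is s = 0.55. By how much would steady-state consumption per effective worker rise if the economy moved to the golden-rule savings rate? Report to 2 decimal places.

Capital per effective worker breaks even when investment replaces (n + g + δ)·k; here n + g + δ = 0.092.
Current steady state (s = 0.55): k* = (0.55/0.092)^(1/0.53) ≈ 29.1901, y* = 29.1901^0.47 ≈ 4.8827, c* = (1−0.55)·4.8827 ≈ 2.1972.
Setting f'(k) = n+g+δ gives 0.47·k^(0.47−1) = 0.092, hence k_gold = (0.47/0.092)^(1/0.53) ≈ 21.6987.
y_gold = 21.6987^0.47 ≈ 4.2474, c_gold = y_gold − 0.092·k_gold ≈ 2.2511.
Gain: Δc = 2.2511 − 2.1972 ≈ 0.0539.

Δc ≈ 0.05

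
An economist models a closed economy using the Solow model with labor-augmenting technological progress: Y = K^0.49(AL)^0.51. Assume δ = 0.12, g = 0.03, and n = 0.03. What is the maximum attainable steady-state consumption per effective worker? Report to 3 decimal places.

c_gold ≈ 1.335

Capital per effective worker breaks even when investment replaces (n + g + δ)·k; here n + g + δ = 0.18.
Maximizing c = f(k) − (n+g+δ)·k gives f'(k) = n+g+δ, i.e. 0.49·k^(0.49−1) = 0.18, so k_gold = (0.49/0.18)^(1/0.51) ≈ 7.1251.
y_gold = 7.1251^0.49 ≈ 2.6174.
c_gold = y_gold − (n+g+δ)·k_gold = 2.6174 − 0.18·7.1251 ≈ 1.3349.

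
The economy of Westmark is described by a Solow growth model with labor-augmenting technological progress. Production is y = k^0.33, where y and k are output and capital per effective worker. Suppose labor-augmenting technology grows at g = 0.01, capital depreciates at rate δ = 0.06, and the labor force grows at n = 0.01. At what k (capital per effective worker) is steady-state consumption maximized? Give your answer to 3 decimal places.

Capital per effective worker breaks even when investment replaces (n + g + δ)·k; here n + g + δ = 0.08.
Setting f'(k) = n+g+δ gives 0.33·k^(0.33−1) = 0.08, hence k_gold = (0.33/0.08)^(1/0.67) ≈ 8.2898.

k_gold ≈ 8.290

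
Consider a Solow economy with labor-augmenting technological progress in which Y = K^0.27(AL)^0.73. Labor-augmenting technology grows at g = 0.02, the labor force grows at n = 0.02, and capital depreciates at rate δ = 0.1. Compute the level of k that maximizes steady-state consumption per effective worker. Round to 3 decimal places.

The effective depreciation rate is n + g + δ = 0.02 + 0.02 + 0.1 = 0.14.
At the golden rule the marginal product of capital equals n+g+δ: 0.27·k^(0.27−1) = 0.14. Solving, k_gold = (0.27/0.14)^(1/0.73) ≈ 2.4589.

k_gold ≈ 2.459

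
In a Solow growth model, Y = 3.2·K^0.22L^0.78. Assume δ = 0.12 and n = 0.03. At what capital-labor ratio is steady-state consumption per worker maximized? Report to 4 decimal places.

k_gold ≈ 7.2589

Capital per worker breaks even when investment replaces (n + δ)·k; here n + δ = 0.15.
Golden rule sets MPK = n+δ: 0.22·3.2·k^(0.22−1) = 0.15, so k_gold = (0.22·3.2/0.15)^(1/0.78) ≈ 7.2589.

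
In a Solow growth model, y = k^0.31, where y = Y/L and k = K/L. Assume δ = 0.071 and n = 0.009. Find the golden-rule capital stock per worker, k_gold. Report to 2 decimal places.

Break-even investment rate: n + δ = 0.009 + 0.071 = 0.08.
Maximizing c = f(k) − (n+δ)·k gives f'(k) = n+δ, i.e. 0.31·k^(0.31−1) = 0.08, so k_gold = (0.31/0.08)^(1/0.69) ≈ 7.1214.

k_gold ≈ 7.12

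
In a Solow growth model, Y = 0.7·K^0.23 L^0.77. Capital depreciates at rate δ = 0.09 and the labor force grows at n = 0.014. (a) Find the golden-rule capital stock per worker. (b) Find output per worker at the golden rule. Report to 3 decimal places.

The effective depreciation rate is n + δ = 0.014 + 0.09 = 0.104.
Maximizing c = f(k) − (n+δ)·k gives f'(k) = n+δ, i.e. 0.23·0.7·k^(0.23−1) = 0.104, so k_gold = (0.23·0.7/0.104)^(1/0.77) ≈ 1.7639.
y_gold = 0.7·1.7639^0.23 ≈ 0.7976.

(a) k_gold ≈ 1.764; (b) y_gold ≈ 0.798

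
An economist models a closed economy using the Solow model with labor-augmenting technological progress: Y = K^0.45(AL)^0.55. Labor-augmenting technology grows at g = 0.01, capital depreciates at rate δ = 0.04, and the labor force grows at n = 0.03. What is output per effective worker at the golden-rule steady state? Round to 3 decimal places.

The effective depreciation rate is n + g + δ = 0.03 + 0.01 + 0.04 = 0.08.
Golden rule sets MPK = n+g+δ: 0.45·k^(0.45−1) = 0.08, so k_gold = (0.45/0.08)^(1/0.55) ≈ 23.1132.
Output: y_gold = k_gold^0.45 = 23.1132^0.45 ≈ 4.1090.

y_gold ≈ 4.109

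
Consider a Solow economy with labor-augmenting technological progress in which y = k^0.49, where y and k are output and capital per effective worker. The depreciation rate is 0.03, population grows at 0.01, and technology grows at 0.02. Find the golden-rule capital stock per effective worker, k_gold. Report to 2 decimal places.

n + g + δ = 0.01 + 0.02 + 0.03 = 0.06.
Maximizing c = f(k) − (n+g+δ)·k gives f'(k) = n+g+δ, i.e. 0.49·k^(0.49−1) = 0.06, so k_gold = (0.49/0.06)^(1/0.51) ≈ 61.4219.

k_gold ≈ 61.42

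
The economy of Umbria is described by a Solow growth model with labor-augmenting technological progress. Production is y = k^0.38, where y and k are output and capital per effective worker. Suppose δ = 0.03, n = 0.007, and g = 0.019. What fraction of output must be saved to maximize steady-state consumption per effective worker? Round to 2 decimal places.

s_gold = 0.38

The effective depreciation rate is n + g + δ = 0.007 + 0.019 + 0.03 = 0.056.
At the golden rule MPK = n+g+δ, and in any Cobb-Douglas steady state s = (n+g+δ)·k/y = MPK·k/y = capital's share 0.38.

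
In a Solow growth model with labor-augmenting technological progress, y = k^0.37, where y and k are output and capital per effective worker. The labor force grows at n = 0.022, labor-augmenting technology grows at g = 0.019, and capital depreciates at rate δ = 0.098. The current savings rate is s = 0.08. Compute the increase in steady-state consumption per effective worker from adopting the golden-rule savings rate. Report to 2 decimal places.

Δc ≈ 0.45

The effective depreciation rate is n + g + δ = 0.022 + 0.019 + 0.098 = 0.139.
Current steady state (s = 0.08): k* = (0.08/0.139)^(1/0.63) ≈ 0.4161, y* = 0.4161^0.37 ≈ 0.7229, c* = (1−0.08)·0.7229 ≈ 0.6651.
Setting f'(k) = n+g+δ gives 0.37·k^(0.37−1) = 0.139, hence k_gold = (0.37/0.139)^(1/0.63) ≈ 4.7304.
y_gold = 4.7304^0.37 ≈ 1.7771, c_gold = y_gold − 0.139·k_gold ≈ 1.1196.
Gain: Δc = 1.1196 − 0.6651 ≈ 0.4545.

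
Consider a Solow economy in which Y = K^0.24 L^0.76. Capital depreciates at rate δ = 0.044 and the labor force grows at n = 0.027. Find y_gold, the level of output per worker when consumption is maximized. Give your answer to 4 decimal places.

n + δ = 0.027 + 0.044 = 0.071.
Maximizing c = f(k) − (n+δ)·k gives f'(k) = n+δ, i.e. 0.24·k^(0.24−1) = 0.071, so k_gold = (0.24/0.071)^(1/0.76) ≈ 4.9658.
Output: y_gold = k_gold^0.24 = 4.9658^0.24 ≈ 1.4691.

y_gold ≈ 1.4691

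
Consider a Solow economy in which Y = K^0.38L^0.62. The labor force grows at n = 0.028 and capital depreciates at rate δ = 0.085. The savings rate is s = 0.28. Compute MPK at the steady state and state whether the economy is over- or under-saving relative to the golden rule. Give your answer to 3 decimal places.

under-saving; MPK ≈ 0.153

n + δ = 0.028 + 0.085 = 0.113.
Steady-state k*: s·k^0.38 = 0.113·k gives k* = (0.28/0.113)^(1/0.62) ≈ 4.3213.
MPK = 0.38·4.3213^(-0.62) ≈ 0.1534.
MPK > n+δ = 0.113, so the economy is dynamically efficient (under-saving).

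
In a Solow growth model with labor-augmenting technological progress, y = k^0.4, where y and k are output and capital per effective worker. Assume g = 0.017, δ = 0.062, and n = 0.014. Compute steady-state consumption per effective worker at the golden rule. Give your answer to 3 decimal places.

Capital per effective worker breaks even when investment replaces (n + g + δ)·k; here n + g + δ = 0.093.
Golden rule sets MPK = n+g+δ: 0.4·k^(0.4−1) = 0.093, so k_gold = (0.4/0.093)^(1/0.6) ≈ 11.3753.
y_gold = 11.3753^0.4 ≈ 2.6448.
c_gold = y_gold − (n+g+δ)·k_gold = 2.6448 − 0.093·11.3753 ≈ 1.5869.

c_gold ≈ 1.587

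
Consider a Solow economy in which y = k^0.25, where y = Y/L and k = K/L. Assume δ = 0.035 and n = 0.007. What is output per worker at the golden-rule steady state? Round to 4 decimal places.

The effective depreciation rate is n + δ = 0.007 + 0.035 = 0.042.
At the golden rule the marginal product of capital equals n+δ: 0.25·k^(0.25−1) = 0.042. Solving, k_gold = (0.25/0.042)^(1/0.75) ≈ 10.7875.
Output: y_gold = k_gold^0.25 = 10.7875^0.25 ≈ 1.8123.

y_gold ≈ 1.8123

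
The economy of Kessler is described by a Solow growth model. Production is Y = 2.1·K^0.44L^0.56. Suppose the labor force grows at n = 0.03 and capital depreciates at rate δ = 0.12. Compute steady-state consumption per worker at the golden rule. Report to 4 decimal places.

The effective depreciation rate is n + δ = 0.03 + 0.12 = 0.15.
At the golden rule the marginal product of capital equals n+δ: 0.44·2.1·k^(0.44−1) = 0.15. Solving, k_gold = (0.44·2.1/0.15)^(1/0.56) ≈ 25.7019.
y_gold = 2.1·25.7019^0.44 ≈ 8.7620.
c_gold = y_gold − (n+δ)·k_gold = 8.7620 − 0.15·25.7019 ≈ 4.9067.

c_gold ≈ 4.9067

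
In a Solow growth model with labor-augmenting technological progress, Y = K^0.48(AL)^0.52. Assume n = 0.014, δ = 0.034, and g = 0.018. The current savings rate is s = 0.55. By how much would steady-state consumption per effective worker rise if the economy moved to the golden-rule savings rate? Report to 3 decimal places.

Δc ≈ 0.061

n + g + δ = 0.014 + 0.018 + 0.034 = 0.066.
Current steady state (s = 0.55): k* = (0.55/0.066)^(1/0.52) ≈ 58.9937, y* = 58.9937^0.48 ≈ 7.0792, c* = (1−0.55)·7.0792 ≈ 3.1857.
Setting f'(k) = n+g+δ gives 0.48·k^(0.48−1) = 0.066, hence k_gold = (0.48/0.066)^(1/0.52) ≈ 45.4057.
y_gold = 45.4057^0.48 ≈ 6.2433, c_gold = y_gold − 0.066·k_gold ≈ 3.2465.
Gain: Δc = 3.2465 − 3.1857 ≈ 0.0608.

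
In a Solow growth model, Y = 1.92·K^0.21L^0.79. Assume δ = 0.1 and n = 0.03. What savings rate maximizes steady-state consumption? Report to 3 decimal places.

Capital per worker breaks even when investment replaces (n + δ)·k; here n + δ = 0.13.
At the golden rule MPK = n+δ, and in any Cobb-Douglas steady state s = (n+δ)·k/y = MPK·k/y = capital's share 0.21.

s_gold = 0.210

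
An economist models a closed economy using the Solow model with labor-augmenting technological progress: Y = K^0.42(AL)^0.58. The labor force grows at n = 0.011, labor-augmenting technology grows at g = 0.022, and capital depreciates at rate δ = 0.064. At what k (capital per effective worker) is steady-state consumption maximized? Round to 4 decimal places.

Capital per effective worker breaks even when investment replaces (n + g + δ)·k; here n + g + δ = 0.097.
Golden rule sets MPK = n+g+δ: 0.42·k^(0.42−1) = 0.097, so k_gold = (0.42/0.097)^(1/0.58) ≈ 12.5134.

k_gold ≈ 12.5134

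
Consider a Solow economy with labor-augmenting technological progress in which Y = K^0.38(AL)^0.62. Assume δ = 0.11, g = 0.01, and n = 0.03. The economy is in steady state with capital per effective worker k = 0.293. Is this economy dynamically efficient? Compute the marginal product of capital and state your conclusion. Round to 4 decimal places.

Break-even investment rate: n + g + δ = 0.03 + 0.01 + 0.11 = 0.15.
MPK = 0.38·k^(0.38−1) = 0.38·0.293^(-0.62) ≈ 0.8134.
MPK > 0.15, so the economy is dynamically efficient (under-saving).

dynamically efficient; MPK ≈ 0.8134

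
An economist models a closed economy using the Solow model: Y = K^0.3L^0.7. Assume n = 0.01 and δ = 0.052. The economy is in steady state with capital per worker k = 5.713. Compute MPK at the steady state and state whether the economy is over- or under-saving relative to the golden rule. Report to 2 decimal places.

Break-even investment rate: n + δ = 0.01 + 0.052 = 0.062.
MPK = 0.3·k^(0.3−1) = 0.3·5.713^(-0.7) ≈ 0.0886.
MPK > 0.062, so the economy is dynamically efficient (under-saving).

under-saving; MPK ≈ 0.09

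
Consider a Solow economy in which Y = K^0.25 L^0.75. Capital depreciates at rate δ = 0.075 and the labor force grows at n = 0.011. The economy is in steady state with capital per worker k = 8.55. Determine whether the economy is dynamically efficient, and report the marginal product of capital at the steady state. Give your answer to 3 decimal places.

dynamically inefficient; MPK ≈ 0.050

The effective depreciation rate is n + δ = 0.011 + 0.075 = 0.086.
MPK = 0.25·k^(0.25−1) = 0.25·8.55^(-0.75) ≈ 0.0500.
MPK < 0.086, so the economy is dynamically inefficient (over-saving).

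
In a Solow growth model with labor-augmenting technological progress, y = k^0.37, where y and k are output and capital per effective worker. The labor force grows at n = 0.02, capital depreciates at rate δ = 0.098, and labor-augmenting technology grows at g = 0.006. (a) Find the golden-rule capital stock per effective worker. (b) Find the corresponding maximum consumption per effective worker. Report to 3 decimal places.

(a) k_gold ≈ 5.670; (b) c_gold ≈ 1.197

Break-even investment rate: n + g + δ = 0.02 + 0.006 + 0.098 = 0.124.
Golden rule sets MPK = n+g+δ: 0.37·k^(0.37−1) = 0.124, so k_gold = (0.37/0.124)^(1/0.63) ≈ 5.6705.
y_gold = 5.6705^0.37 ≈ 1.9004; c_gold = y_gold − 0.124·k_gold ≈ 1.1972.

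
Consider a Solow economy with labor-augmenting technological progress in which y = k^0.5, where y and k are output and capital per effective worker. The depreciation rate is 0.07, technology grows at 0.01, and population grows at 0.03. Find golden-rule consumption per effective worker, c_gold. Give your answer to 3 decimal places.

c_gold ≈ 2.273

Capital per effective worker breaks even when investment replaces (n + g + δ)·k; here n + g + δ = 0.11.
Maximizing c = f(k) − (n+g+δ)·k gives f'(k) = n+g+δ, i.e. 0.5·k^(0.5−1) = 0.11, so k_gold = (0.5/0.11)^(1/0.5) ≈ 20.6612.
y_gold = 20.6612^0.5 ≈ 4.5455.
c_gold = y_gold − (n+g+δ)·k_gold = 4.5455 − 0.11·20.6612 ≈ 2.2727.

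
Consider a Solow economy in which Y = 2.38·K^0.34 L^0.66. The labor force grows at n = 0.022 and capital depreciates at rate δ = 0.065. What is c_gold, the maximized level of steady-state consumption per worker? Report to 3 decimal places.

c_gold ≈ 4.955

The effective depreciation rate is n + δ = 0.022 + 0.065 = 0.087.
Golden rule sets MPK = n+δ: 0.34·2.38·k^(0.34−1) = 0.087, so k_gold = (0.34·2.38/0.087)^(1/0.66) ≈ 29.3413.
y_gold = 2.38·29.3413^0.34 ≈ 7.5079.
c_gold = y_gold − (n+δ)·k_gold = 7.5079 − 0.087·29.3413 ≈ 4.9552.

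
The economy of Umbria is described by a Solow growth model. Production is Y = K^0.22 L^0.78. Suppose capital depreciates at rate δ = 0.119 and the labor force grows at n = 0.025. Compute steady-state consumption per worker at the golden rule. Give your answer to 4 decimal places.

c_gold ≈ 0.8790

The effective depreciation rate is n + δ = 0.025 + 0.119 = 0.144.
Setting f'(k) = n+δ gives 0.22·k^(0.22−1) = 0.144, hence k_gold = (0.22/0.144)^(1/0.78) ≈ 1.7218.
y_gold = 1.7218^0.22 ≈ 1.1270.
c_gold = y_gold − (n+δ)·k_gold = 1.1270 − 0.144·1.7218 ≈ 0.8790.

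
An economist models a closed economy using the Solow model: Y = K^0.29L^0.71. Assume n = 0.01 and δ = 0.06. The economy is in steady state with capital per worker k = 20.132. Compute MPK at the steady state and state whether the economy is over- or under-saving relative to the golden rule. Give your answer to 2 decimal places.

n + δ = 0.01 + 0.06 = 0.07.
MPK = 0.29·k^(0.29−1) = 0.29·20.132^(-0.71) ≈ 0.0344.
MPK < 0.07, so the economy is dynamically inefficient (over-saving).

over-saving; MPK ≈ 0.03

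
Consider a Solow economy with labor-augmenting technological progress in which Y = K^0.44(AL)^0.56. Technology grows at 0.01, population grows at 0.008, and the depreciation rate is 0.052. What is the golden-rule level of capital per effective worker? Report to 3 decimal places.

k_gold ≈ 26.646

Capital per effective worker breaks even when investment replaces (n + g + δ)·k; here n + g + δ = 0.07.
Setting f'(k) = n+g+δ gives 0.44·k^(0.44−1) = 0.07, hence k_gold = (0.44/0.07)^(1/0.56) ≈ 26.6461.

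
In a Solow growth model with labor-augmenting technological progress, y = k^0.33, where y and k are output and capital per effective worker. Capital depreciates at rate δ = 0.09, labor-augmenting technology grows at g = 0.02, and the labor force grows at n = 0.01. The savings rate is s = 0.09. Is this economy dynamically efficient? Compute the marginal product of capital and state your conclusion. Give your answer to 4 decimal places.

Capital per effective worker breaks even when investment replaces (n + g + δ)·k; here n + g + δ = 0.12.
Steady-state k*: s·k^0.33 = 0.12·k gives k* = (0.09/0.12)^(1/0.67) ≈ 0.6509.
MPK = 0.33·0.6509^(-0.67) ≈ 0.4400.
MPK > n+g+δ = 0.12, so the economy is dynamically efficient (under-saving).

dynamically efficient; MPK ≈ 0.4400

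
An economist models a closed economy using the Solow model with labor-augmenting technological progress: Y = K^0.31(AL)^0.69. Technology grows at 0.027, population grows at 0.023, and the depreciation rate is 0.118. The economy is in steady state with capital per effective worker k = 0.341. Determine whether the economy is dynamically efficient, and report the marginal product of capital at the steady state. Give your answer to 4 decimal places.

dynamically efficient; MPK ≈ 0.6513

Capital per effective worker breaks even when investment replaces (n + g + δ)·k; here n + g + δ = 0.168.
MPK = 0.31·k^(0.31−1) = 0.31·0.341^(-0.69) ≈ 0.6513.
MPK > 0.168, so the economy is dynamically efficient (under-saving).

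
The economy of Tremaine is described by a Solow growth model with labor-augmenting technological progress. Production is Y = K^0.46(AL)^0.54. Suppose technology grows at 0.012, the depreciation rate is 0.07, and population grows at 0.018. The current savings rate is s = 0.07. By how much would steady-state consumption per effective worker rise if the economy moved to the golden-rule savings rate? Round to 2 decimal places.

Capital per effective worker breaks even when investment replaces (n + g + δ)·k; here n + g + δ = 0.1.
Current steady state (s = 0.07): k* = (0.07/0.1)^(1/0.54) ≈ 0.5166, y* = 0.5166^0.46 ≈ 0.7380, c* = (1−0.07)·0.7380 ≈ 0.6863.
Maximizing c = f(k) − (n+g+δ)·k gives f'(k) = n+g+δ, i.e. 0.46·k^(0.46−1) = 0.1, so k_gold = (0.46/0.1)^(1/0.54) ≈ 16.8783.
y_gold = 16.8783^0.46 ≈ 3.6692, c_gold = y_gold − 0.1·k_gold ≈ 1.9814.
Gain: Δc = 1.9814 − 0.6863 ≈ 1.2950.

Δc ≈ 1.30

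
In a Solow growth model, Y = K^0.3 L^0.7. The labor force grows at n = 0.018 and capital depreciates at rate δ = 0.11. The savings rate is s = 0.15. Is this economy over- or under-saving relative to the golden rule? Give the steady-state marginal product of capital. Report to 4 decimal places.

under-saving; MPK ≈ 0.2560

Break-even investment rate: n + δ = 0.018 + 0.11 = 0.128.
Steady-state k*: s·k^0.3 = 0.128·k gives k* = (0.15/0.128)^(1/0.7) ≈ 1.2543.
MPK = 0.3·1.2543^(-0.7) ≈ 0.2560.
MPK > n+δ = 0.128, so the economy is dynamically efficient (under-saving).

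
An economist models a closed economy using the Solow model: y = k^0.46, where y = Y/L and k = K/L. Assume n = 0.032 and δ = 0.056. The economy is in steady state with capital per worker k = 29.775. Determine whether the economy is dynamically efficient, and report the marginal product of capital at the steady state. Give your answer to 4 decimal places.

dynamically inefficient; MPK ≈ 0.0736

Capital per worker breaks even when investment replaces (n + δ)·k; here n + δ = 0.088.
MPK = 0.46·k^(0.46−1) = 0.46·29.775^(-0.54) ≈ 0.0736.
MPK < 0.088, so the economy is dynamically inefficient (over-saving).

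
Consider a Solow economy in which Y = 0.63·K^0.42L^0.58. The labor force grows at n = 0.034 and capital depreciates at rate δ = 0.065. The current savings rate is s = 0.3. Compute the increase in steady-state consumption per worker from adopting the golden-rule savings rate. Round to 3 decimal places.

Δc ≈ 0.040

Break-even investment rate: n + δ = 0.034 + 0.065 = 0.099.
Current steady state (s = 0.3): k* = (0.3·0.63/0.099)^(1/0.58) ≈ 3.0492, y* = 0.63·3.0492^0.42 ≈ 1.0062, c* = (1−0.3)·1.0062 ≈ 0.7044.
At the golden rule the marginal product of capital equals n+δ: 0.42·0.63·k^(0.42−1) = 0.099. Solving, k_gold = (0.42·0.63/0.099)^(1/0.58) ≈ 5.4466.
y_gold = 0.63·5.4466^0.42 ≈ 1.2839, c_gold = y_gold − 0.099·k_gold ≈ 0.7446.
Gain: Δc = 0.7446 − 0.7044 ≈ 0.0403.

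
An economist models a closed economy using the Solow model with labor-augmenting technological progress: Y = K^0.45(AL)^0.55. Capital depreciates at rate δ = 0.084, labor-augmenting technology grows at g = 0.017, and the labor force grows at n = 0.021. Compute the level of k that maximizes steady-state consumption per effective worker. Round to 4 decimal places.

Break-even investment rate: n + g + δ = 0.021 + 0.017 + 0.084 = 0.122.
At the golden rule the marginal product of capital equals n+g+δ: 0.45·k^(0.45−1) = 0.122. Solving, k_gold = (0.45/0.122)^(1/0.55) ≈ 10.7310.

k_gold ≈ 10.7310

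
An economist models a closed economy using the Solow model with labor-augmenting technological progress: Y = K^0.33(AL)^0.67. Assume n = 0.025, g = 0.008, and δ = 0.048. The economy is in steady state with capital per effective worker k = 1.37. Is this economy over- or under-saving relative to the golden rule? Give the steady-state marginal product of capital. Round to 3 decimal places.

Break-even investment rate: n + g + δ = 0.025 + 0.008 + 0.048 = 0.081.
MPK = 0.33·k^(0.33−1) = 0.33·1.37^(-0.67) ≈ 0.2672.
MPK > 0.081, so the economy is dynamically efficient (under-saving).

under-saving; MPK ≈ 0.267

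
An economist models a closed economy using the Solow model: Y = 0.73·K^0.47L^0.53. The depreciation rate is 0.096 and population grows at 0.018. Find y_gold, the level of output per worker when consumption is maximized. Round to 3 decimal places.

The effective depreciation rate is n + δ = 0.018 + 0.096 = 0.114.
Setting f'(k) = n+δ gives 0.47·0.73·k^(0.47−1) = 0.114, hence k_gold = (0.47·0.73/0.114)^(1/0.53) ≈ 7.9958.
Output: y_gold = 0.73·k_gold^0.47 = 0.73·7.9958^0.47 ≈ 1.9394.

y_gold ≈ 1.939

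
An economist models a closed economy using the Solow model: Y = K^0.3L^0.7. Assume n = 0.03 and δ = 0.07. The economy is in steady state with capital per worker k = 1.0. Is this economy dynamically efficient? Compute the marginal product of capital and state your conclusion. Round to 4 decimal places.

dynamically efficient; MPK ≈ 0.3000

Capital per worker breaks even when investment replaces (n + δ)·k; here n + δ = 0.1.
MPK = 0.3·k^(0.3−1) = 0.3·1.0^(-0.7) ≈ 0.3000.
MPK > 0.1, so the economy is dynamically efficient (under-saving).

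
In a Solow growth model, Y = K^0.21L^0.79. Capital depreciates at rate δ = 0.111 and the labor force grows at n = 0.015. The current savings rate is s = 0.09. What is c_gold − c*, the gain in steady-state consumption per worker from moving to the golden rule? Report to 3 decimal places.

Break-even investment rate: n + δ = 0.015 + 0.111 = 0.126.
Current steady state (s = 0.09): k* = (0.09/0.126)^(1/0.79) ≈ 0.6532, y* = 0.6532^0.21 ≈ 0.9144, c* = (1−0.09)·0.9144 ≈ 0.8321.
Maximizing c = f(k) − (n+δ)·k gives f'(k) = n+δ, i.e. 0.21·k^(0.21−1) = 0.126, so k_gold = (0.21/0.126)^(1/0.79) ≈ 1.9091.
y_gold = 1.9091^0.21 ≈ 1.1454, c_gold = y_gold − 0.126·k_gold ≈ 0.9049.
Gain: Δc = 0.9049 − 0.8321 ≈ 0.0728.

Δc ≈ 0.073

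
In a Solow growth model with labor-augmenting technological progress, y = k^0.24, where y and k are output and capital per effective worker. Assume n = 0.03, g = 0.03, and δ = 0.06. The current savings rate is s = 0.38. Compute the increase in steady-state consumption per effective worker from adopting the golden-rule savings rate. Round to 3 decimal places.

The effective depreciation rate is n + g + δ = 0.03 + 0.03 + 0.06 = 0.12.
Current steady state (s = 0.38): k* = (0.38/0.12)^(1/0.76) ≈ 4.5571, y* = 4.5571^0.24 ≈ 1.4391, c* = (1−0.38)·1.4391 ≈ 0.8922.
Golden rule sets MPK = n+g+δ: 0.24·k^(0.24−1) = 0.12, so k_gold = (0.24/0.12)^(1/0.76) ≈ 2.4894.
y_gold = 2.4894^0.24 ≈ 1.2447, c_gold = y_gold − 0.12·k_gold ≈ 0.9460.
Gain: Δc = 0.9460 − 0.8922 ≈ 0.0537.

Δc ≈ 0.054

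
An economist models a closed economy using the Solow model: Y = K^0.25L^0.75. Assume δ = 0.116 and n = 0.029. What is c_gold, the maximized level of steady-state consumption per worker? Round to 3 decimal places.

The effective depreciation rate is n + δ = 0.029 + 0.116 = 0.145.
At the golden rule the marginal product of capital equals n+δ: 0.25·k^(0.25−1) = 0.145. Solving, k_gold = (0.25/0.145)^(1/0.75) ≈ 2.0674.
y_gold = 2.0674^0.25 ≈ 1.1991.
c_gold = y_gold − (n+δ)·k_gold = 1.1991 − 0.145·2.0674 ≈ 0.8993.

c_gold ≈ 0.899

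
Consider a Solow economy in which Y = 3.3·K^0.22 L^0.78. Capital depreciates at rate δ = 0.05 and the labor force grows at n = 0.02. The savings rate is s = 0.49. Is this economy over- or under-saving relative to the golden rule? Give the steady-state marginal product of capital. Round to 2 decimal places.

over-saving; MPK ≈ 0.03

Capital per worker breaks even when investment replaces (n + δ)·k; here n + δ = 0.07.
Steady-state k*: s·A·k^0.22 = 0.07·k gives k* = (0.49·3.3/0.07)^(1/0.78) ≈ 56.0042.
MPK = 0.22·3.3·56.0042^(-0.78) ≈ 0.0314.
MPK < n+δ = 0.07, so the economy is dynamically inefficient (over-saving).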